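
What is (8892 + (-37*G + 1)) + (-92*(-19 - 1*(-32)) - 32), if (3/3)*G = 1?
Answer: 7628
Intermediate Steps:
G = 1
(8892 + (-37*G + 1)) + (-92*(-19 - 1*(-32)) - 32) = (8892 + (-37*1 + 1)) + (-92*(-19 - 1*(-32)) - 32) = (8892 + (-37 + 1)) + (-92*(-19 + 32) - 32) = (8892 - 36) + (-92*13 - 32) = 8856 + (-1196 - 32) = 8856 - 1228 = 7628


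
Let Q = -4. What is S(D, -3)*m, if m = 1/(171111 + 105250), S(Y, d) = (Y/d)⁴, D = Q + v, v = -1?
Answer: 625/22385241 ≈ 2.7920e-5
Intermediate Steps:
D = -5 (D = -4 - 1 = -5)
S(Y, d) = Y⁴/d⁴
m = 1/276361 ≈ 3.6185e-6
S(D, -3)*m = ((-5)⁴/(-3)⁴)*(1/276361) = (625*(1/81))*(1/276361) = (625/81)*(1/276361) = 625/22385241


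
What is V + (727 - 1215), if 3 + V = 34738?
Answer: 34247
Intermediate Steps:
V = 34735 (V = -3 + 34738 = 34735)
V + (727 - 1215) = 34735 + (727 - 1215) = 34735 - 488 = 34247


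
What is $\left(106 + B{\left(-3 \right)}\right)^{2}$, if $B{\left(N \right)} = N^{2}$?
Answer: $13225$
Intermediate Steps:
$\left(106 + B{\left(-3 \right)}\right)^{2} = \left(106 + \left(-3\right)^{2}\right)^{2} = \left(106 + 9\right)^{2} = 115^{2} = 13225$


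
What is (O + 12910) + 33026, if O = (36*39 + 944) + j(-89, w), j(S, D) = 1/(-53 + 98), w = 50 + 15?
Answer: 2172781/45 ≈ 48284.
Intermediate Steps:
w = 65
j(S, D) = 1/45
O = 105661/45 (O = (36*39 + 944) + 1/45 = (1404 + 944) + 1/45 = 2348 + 1/45 = 105661/45 ≈ 2348.0)
(O + 12910) + 33026 = (105661/45 + 12910) + 33026 = 686611/45 + 33026 = 2172781/45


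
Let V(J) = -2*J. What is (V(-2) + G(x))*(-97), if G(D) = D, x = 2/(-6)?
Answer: -1067/3 ≈ -355.67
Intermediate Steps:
x = -⅓ (x = 2*(-⅙) = -⅓ ≈ -0.33333)
(V(-2) + G(x))*(-97) = (-2*(-2) - ⅓)*(-97) = (4 - ⅓)*(-97) = (11/3)*(-97) = -1067/3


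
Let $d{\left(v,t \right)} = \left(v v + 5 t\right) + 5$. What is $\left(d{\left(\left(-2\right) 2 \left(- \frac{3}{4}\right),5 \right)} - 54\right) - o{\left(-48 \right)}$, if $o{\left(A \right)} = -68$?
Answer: $53$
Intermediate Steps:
$d{\left(v,t \right)} = 5 + v^{2} + 5 t$ ($d{\left(v,t \right)} = \left(v^{2} + 5 t\right) + 5 = 5 + v^{2} + 5 t$)
$\left(d{\left(\left(-2\right) 2 \left(- \frac{3}{4}\right),5 \right)} - 54\right) - o{\left(-48 \right)} = \left(\left(5 + \left(\left(-2\right) 2 \left(- \frac{3}{4}\right)\right)^{2} + 5 \cdot 5\right) - 54\right) - -68 = \left(\left(5 + \left(- 4 \left(\left(-3\right) \frac{1}{4}\right)\right)^{2} + 25\right) - 54\right) + 68 = \left(\left(5 + \left(\left(-4\right) \left(- \frac{3}{4}\right)\right)^{2} + 25\right) - 54\right) + 68 = \left(\left(5 + 3^{2} + 25\right) - 54\right) + 68 = \left(\left(5 + 9 + 25\right) - 54\right) + 68 = \left(39 - 54\right) + 68 = -15 + 68 = 53$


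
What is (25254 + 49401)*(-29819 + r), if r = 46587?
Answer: 1251815040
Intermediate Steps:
(25254 + 49401)*(-29819 + r) = (25254 + 49401)*(-29819 + 46587) = 74655*16768 = 1251815040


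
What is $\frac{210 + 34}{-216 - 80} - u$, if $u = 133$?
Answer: $- \frac{9903}{74} \approx -133.82$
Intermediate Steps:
$\frac{210 + 34}{-216 - 80} - u = \frac{210 + 34}{-216 - 80} - 133 = \frac{244}{-296} - 133 = 244 \left(- \frac{1}{296}\right) - 133 = - \frac{61}{74} - 133 = - \frac{9903}{74}$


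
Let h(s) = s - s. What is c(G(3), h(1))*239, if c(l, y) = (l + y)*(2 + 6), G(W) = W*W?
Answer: 17208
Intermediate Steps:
h(s) = 0
G(W) = W²
c(l, y) = 8*l + 8*y (c(l, y) = (l + y)*8 = 8*l + 8*y)
c(G(3), h(1))*239 = (8*3² + 8*0)*239 = (8*9 + 0)*239 = (72 + 0)*239 = 72*239 = 17208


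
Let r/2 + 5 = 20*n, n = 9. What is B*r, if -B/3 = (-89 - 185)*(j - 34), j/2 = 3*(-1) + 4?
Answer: -9206400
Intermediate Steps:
j = 2 (j = 2*(3*(-1) + 4) = 2*(-3 + 4) = 2*1 = 2)
B = -26304 (B = -3*(-89 - 185)*(2 - 34) = -(-822)*(-32) = -3*8768 = -26304)
r = 350 (r = -10 + 2*(20*9) = -10 + 2*180 = -10 + 360 = 350)
B*r = -26304*350 = -9206400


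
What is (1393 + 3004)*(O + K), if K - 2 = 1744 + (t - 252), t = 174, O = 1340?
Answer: 13226176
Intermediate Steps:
K = 1668 (K = 2 + (1744 + (174 - 252)) = 2 + (1744 - 78) = 2 + 1666 = 1668)
(1393 + 3004)*(O + K) = (1393 + 3004)*(1340 + 1668) = 4397*3008 = 13226176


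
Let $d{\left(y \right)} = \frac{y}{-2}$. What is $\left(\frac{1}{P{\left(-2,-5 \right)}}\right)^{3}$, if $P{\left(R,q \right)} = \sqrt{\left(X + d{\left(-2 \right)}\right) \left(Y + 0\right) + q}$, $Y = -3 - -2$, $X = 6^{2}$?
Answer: $\frac{i \sqrt{42}}{1764} \approx 0.0036739 i$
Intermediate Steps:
$X = 36$
$d{\left(y \right)} = - \frac{y}{2}$ ($d{\left(y \right)} = y \left(- \frac{1}{2}\right) = - \frac{y}{2}$)
$Y = -1$ ($Y = -3 + 2 = -1$)
$P{\left(R,q \right)} = \sqrt{-37 + q}$ ($P{\left(R,q \right)} = \sqrt{\left(36 - -1\right) \left(-1 + 0\right) + q} = \sqrt{\left(36 + 1\right) \left(-1\right) + q} = \sqrt{37 \left(-1\right) + q} = \sqrt{-37 + q}$)
$\left(\frac{1}{P{\left(-2,-5 \right)}}\right)^{3} = \left(\frac{1}{\sqrt{-37 - 5}}\right)^{3} = \left(\frac{1}{\sqrt{-42}}\right)^{3} = \left(\frac{1}{i \sqrt{42}}\right)^{3} = \left(- \frac{i \sqrt{42}}{42}\right)^{3} = \frac{i \sqrt{42}}{1764}$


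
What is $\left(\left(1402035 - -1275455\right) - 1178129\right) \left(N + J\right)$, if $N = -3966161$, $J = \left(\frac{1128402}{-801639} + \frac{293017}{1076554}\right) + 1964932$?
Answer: $- \frac{287723537591270912867451}{95889741334} \approx -3.0006 \cdot 10^{12}$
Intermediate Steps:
$J = \frac{188416712342029083}{95889741334}$ ($J = \left(1128402 \left(- \frac{1}{801639}\right) + 293017 \cdot \frac{1}{1076554}\right) + 1964932 = \left(- \frac{125378}{89071} + \frac{293017}{1076554}\right) + 1964932 = - \frac{108876870205}{95889741334} + 1964932 = \frac{188416712342029083}{95889741334} \approx 1.9649 \cdot 10^{6}$)
$\left(\left(1402035 - -1275455\right) - 1178129\right) \left(N + J\right) = \left(\left(1402035 - -1275455\right) - 1178129\right) \left(-3966161 + \frac{188416712342029083}{95889741334}\right) = \left(\left(1402035 + 1275455\right) - 1178129\right) \left(- \frac{191897440036969691}{95889741334}\right) = \left(2677490 - 1178129\right) \left(- \frac{191897440036969691}{95889741334}\right) = 1499361 \left(- \frac{191897440036969691}{95889741334}\right) = - \frac{287723537591270912867451}{95889741334}$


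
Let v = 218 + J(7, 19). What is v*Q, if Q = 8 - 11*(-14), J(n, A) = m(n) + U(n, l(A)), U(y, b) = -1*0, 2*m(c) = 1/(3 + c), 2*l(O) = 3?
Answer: 353241/10 ≈ 35324.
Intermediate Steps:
l(O) = 3/2 (l(O) = (½)*3 = 3/2)
m(c) = 1/(2*(3 + c))
U(y, b) = 0
J(n, A) = 1/(2*(3 + n)) (J(n, A) = 1/(2*(3 + n)) + 0 = 1/(2*(3 + n)))
v = 4361/20 (v = 218 + 1/(2*(3 + 7)) = 218 + (½)/10 = 218 + (½)*(⅒) = 218 + 1/20 = 4361/20 ≈ 218.05)
Q = 162 (Q = 8 + 154 = 162)
v*Q = (4361/20)*162 = 353241/10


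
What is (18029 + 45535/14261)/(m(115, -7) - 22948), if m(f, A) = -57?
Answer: -257157104/328074305 ≈ -0.78384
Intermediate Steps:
(18029 + 45535/14261)/(m(115, -7) - 22948) = (18029 + 45535/14261)/(-57 - 22948) = (18029 + 45535*(1/14261))/(-23005) = (18029 + 45535/14261)*(-1/23005) = (257157104/14261)*(-1/23005) = -257157104/328074305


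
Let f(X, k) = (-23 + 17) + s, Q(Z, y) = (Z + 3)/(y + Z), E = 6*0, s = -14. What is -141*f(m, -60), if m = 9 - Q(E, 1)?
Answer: 2820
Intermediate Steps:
E = 0
Q(Z, y) = (3 + Z)/(Z + y)
m = 6 (m = 9 - (3 + 0)/(0 + 1) = 9 - 3/1 = 9 - 3 = 6)
f(X, k) = -20 (f(X, k) = (-23 + 17) - 14 = -6 - 14 = -20)
-141*f(m, -60) = -141*(-20) = 2820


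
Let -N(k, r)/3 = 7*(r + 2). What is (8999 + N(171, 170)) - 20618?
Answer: -15231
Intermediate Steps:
N(k, r) = -42 - 21*r (N(k, r) = -21*(r + 2) = -21*(2 + r) = -3*(14 + 7*r) = -42 - 21*r)
(8999 + N(171, 170)) - 20618 = (8999 + (-42 - 21*170)) - 20618 = (8999 + (-42 - 3570)) - 20618 = (8999 - 3612) - 20618 = 5387 - 20618 = -15231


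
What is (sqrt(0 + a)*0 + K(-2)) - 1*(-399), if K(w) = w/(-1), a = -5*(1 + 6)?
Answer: 401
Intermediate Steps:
a = -35 (a = -5*7 = -35)
K(w) = -w (K(w) = w*(-1) = -w)
(sqrt(0 + a)*0 + K(-2)) - 1*(-399) = (sqrt(0 - 35)*0 - 1*(-2)) - 1*(-399) = (sqrt(-35)*0 + 2) + 399 = ((I*sqrt(35))*0 + 2) + 399 = (0 + 2) + 399 = 2 + 399 = 401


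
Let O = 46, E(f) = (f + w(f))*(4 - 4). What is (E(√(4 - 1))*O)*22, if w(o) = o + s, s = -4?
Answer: 0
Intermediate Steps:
w(o) = -4 + o (w(o) = o - 4 = -4 + o)
E(f) = 0 (E(f) = (f + (-4 + f))*(4 - 4) = (-4 + 2*f)*0 = 0)
(E(√(4 - 1))*O)*22 = (0*46)*22 = 0*22 = 0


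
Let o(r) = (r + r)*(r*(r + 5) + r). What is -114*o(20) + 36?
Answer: -2371164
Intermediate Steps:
o(r) = 2*r*(r + r*(5 + r)) (o(r) = (2*r)*(r*(5 + r) + r) = (2*r)*(r + r*(5 + r)) = 2*r*(r + r*(5 + r)))
-114*o(20) + 36 = -228*20²*(6 + 20) + 36 = -228*400*26 + 36 = -114*20800 + 36 = -2371200 + 36 = -2371164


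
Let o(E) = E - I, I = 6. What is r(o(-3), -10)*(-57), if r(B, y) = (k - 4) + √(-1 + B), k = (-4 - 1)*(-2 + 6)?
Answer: 1368 - 57*I*√10 ≈ 1368.0 - 180.25*I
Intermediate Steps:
k = -20 (k = -5*4 = -20)
o(E) = -6 + E (o(E) = E - 1*6 = E - 6 = -6 + E)
r(B, y) = -24 + √(-1 + B) (r(B, y) = (-20 - 4) + √(-1 + B) = -24 + √(-1 + B))
r(o(-3), -10)*(-57) = (-24 + √(-1 + (-6 - 3)))*(-57) = (-24 + √(-1 - 9))*(-57) = (-24 + √(-10))*(-57) = (-24 + I*√10)*(-57) = 1368 - 57*I*√10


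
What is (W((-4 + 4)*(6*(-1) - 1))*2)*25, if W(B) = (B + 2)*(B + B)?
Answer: 0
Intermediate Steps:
W(B) = 2*B*(2 + B) (W(B) = (2 + B)*(2*B) = 2*B*(2 + B))
(W((-4 + 4)*(6*(-1) - 1))*2)*25 = ((2*((-4 + 4)*(6*(-1) - 1))*(2 + (-4 + 4)*(6*(-1) - 1)))*2)*25 = ((2*(0*(-6 - 1))*(2 + 0*(-6 - 1)))*2)*25 = ((2*(0*(-7))*(2 + 0*(-7)))*2)*25 = ((2*0*(2 + 0))*2)*25 = ((2*0*2)*2)*25 = (0*2)*25 = 0*25 = 0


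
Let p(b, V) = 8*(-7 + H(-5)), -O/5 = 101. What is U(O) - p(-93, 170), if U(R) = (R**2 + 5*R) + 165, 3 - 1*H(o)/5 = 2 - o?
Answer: 252881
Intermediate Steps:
O = -505 (O = -5*101 = -505)
H(o) = 5 + 5*o (H(o) = 15 - 5*(2 - o) = 15 + (-10 + 5*o) = 5 + 5*o)
p(b, V) = -216 (p(b, V) = 8*(-7 + (5 + 5*(-5))) = 8*(-7 + (5 - 25)) = 8*(-7 - 20) = 8*(-27) = -216)
U(R) = 165 + R**2 + 5*R
U(O) - p(-93, 170) = (165 + (-505)**2 + 5*(-505)) - 1*(-216) = (165 + 255025 - 2525) + 216 = 252665 + 216 = 252881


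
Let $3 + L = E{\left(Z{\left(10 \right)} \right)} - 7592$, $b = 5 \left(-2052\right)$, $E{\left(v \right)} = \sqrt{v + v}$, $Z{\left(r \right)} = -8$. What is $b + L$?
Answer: $-17855 + 4 i \approx -17855.0 + 4.0 i$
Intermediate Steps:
$E{\left(v \right)} = \sqrt{2} \sqrt{v}$ ($E{\left(v \right)} = \sqrt{2 v} = \sqrt{2} \sqrt{v}$)
$b = -10260$
$L = -7595 + 4 i$ ($L = -3 - \left(7592 - \sqrt{2} \sqrt{-8}\right) = -3 - \left(7592 - \sqrt{2} \cdot 2 i \sqrt{2}\right) = -3 - \left(7592 - 4 i\right) = -7595 + 4 i \approx -7595.0 + 4.0 i$)
$b + L = -10260 - \left(7595 - 4 i\right) = -17855 + 4 i$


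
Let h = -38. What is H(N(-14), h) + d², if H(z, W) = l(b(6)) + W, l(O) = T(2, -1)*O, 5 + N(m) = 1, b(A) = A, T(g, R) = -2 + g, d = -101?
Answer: 10163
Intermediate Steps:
N(m) = -4 (N(m) = -5 + 1 = -4)
l(O) = 0 (l(O) = (-2 + 2)*O = 0*O = 0)
H(z, W) = W (H(z, W) = 0 + W = W)
H(N(-14), h) + d² = -38 + (-101)² = -38 + 10201 = 10163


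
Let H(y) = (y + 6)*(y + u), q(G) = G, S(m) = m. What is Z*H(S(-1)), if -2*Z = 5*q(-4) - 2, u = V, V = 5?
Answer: 220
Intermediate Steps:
u = 5
H(y) = (5 + y)*(6 + y) (H(y) = (y + 6)*(y + 5) = (6 + y)*(5 + y) = (5 + y)*(6 + y))
Z = 11 (Z = -(5*(-4) - 2)/2 = -(-20 - 2)/2 = -½*(-22) = 11)
Z*H(S(-1)) = 11*(30 + (-1)² + 11*(-1)) = 11*(30 + 1 - 11) = 11*20 = 220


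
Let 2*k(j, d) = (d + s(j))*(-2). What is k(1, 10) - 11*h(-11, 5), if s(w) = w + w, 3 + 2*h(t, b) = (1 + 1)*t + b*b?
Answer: -12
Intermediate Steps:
h(t, b) = -3/2 + t + b**2/2 (h(t, b) = -3/2 + ((1 + 1)*t + b*b)/2 = -3/2 + (2*t + b**2)/2 = -3/2 + (b**2 + 2*t)/2 = -3/2 + (t + b**2/2) = -3/2 + t + b**2/2)
s(w) = 2*w
k(j, d) = -d - 2*j (k(j, d) = ((d + 2*j)*(-2))/2 = (-4*j - 2*d)/2 = -d - 2*j)
k(1, 10) - 11*h(-11, 5) = (-1*10 - 2*1) - 11*(-3/2 - 11 + (1/2)*5**2) = (-10 - 2) - 11*(-3/2 - 11 + (1/2)*25) = -12 - 11*(-3/2 - 11 + 25/2) = -12 - 11*0 = -12 + 0 = -12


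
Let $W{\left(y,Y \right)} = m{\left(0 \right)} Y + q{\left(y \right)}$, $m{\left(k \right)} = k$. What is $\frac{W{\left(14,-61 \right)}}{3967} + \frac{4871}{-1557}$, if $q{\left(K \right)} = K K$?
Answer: $- \frac{19018085}{6176619} \approx -3.079$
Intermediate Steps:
$q{\left(K \right)} = K^{2}$
$W{\left(y,Y \right)} = y^{2}$ ($W{\left(y,Y \right)} = 0 Y + y^{2} = 0 + y^{2} = y^{2}$)
$\frac{W{\left(14,-61 \right)}}{3967} + \frac{4871}{-1557} = \frac{14^{2}}{3967} + \frac{4871}{-1557} = 196 \cdot \frac{1}{3967} + 4871 \left(- \frac{1}{1557}\right) = \frac{196}{3967} - \frac{4871}{1557} = - \frac{19018085}{6176619}$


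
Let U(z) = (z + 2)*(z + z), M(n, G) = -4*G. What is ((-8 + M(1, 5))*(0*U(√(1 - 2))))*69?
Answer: 0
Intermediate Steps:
U(z) = 2*z*(2 + z) (U(z) = (2 + z)*(2*z) = 2*z*(2 + z))
((-8 + M(1, 5))*(0*U(√(1 - 2))))*69 = ((-8 - 4*5)*(0*(2*√(1 - 2)*(2 + √(1 - 2)))))*69 = ((-8 - 20)*(0*(2*√(-1)*(2 + √(-1)))))*69 = -0*2*I*(2 + I)*69 = -28*0*69 = 0*69 = 0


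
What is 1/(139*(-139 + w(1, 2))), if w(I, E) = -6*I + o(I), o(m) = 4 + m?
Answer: -1/19460 ≈ -5.1387e-5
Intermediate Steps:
w(I, E) = 4 - 5*I (w(I, E) = -6*I + (4 + I) = 4 - 5*I)
1/(139*(-139 + w(1, 2))) = 1/(139*(-139 + (4 - 5*1))) = 1/(139*(-139 + (4 - 5))) = 1/(139*(-139 - 1)) = 1/(139*(-140)) = 1/(-19460) = -1/19460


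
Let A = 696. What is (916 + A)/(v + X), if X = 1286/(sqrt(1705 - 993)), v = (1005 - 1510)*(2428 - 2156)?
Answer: -3031809920/258343275027 - 79732*sqrt(178)/258343275027 ≈ -0.011740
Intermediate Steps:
v = -137360 (v = -505*272 = -137360)
X = 643*sqrt(178)/178 (X = 1286/(sqrt(712)) = 1286/((2*sqrt(178))) = 1286*(sqrt(178)/356) = 643*sqrt(178)/178 ≈ 48.195)
(916 + A)/(v + X) = (916 + 696)/(-137360 + 643*sqrt(178)/178) = 1612/(-137360 + 643*sqrt(178)/178)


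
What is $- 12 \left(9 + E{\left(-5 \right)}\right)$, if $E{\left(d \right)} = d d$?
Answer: $-408$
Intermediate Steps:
$E{\left(d \right)} = d^{2}$
$- 12 \left(9 + E{\left(-5 \right)}\right) = - 12 \left(9 + \left(-5\right)^{2}\right) = - 12 \left(9 + 25\right) = \left(-12\right) 34 = -408$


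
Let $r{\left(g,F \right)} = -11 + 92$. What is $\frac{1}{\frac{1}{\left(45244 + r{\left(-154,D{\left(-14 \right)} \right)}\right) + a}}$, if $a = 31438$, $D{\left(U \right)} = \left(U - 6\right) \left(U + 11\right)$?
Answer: $76763$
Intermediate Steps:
$D{\left(U \right)} = \left(-6 + U\right) \left(11 + U\right)$
$r{\left(g,F \right)} = 81$
$\frac{1}{\frac{1}{\left(45244 + r{\left(-154,D{\left(-14 \right)} \right)}\right) + a}} = \frac{1}{\frac{1}{\left(45244 + 81\right) + 31438}} = \frac{1}{\frac{1}{45325 + 31438}} = \frac{1}{\frac{1}{76763}} = 76763$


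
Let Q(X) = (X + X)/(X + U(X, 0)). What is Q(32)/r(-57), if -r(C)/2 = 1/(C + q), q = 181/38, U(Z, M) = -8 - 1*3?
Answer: 31760/399 ≈ 79.599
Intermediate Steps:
U(Z, M) = -11 (U(Z, M) = -8 - 3 = -11)
Q(X) = 2*X/(-11 + X) (Q(X) = (X + X)/(X - 11) = (2*X)/(-11 + X) = 2*X/(-11 + X))
q = 181/38 (q = 181*(1/38) = 181/38 ≈ 4.7632)
r(C) = -2/(181/38 + C) (r(C) = -2/(C + 181/38) = -2/(181/38 + C))
Q(32)/r(-57) = (2*32/(-11 + 32))/((-76/(181 + 38*(-57)))) = (2*32/21)/((-76/(181 - 2166))) = (2*32*(1/21))/((-76/(-1985))) = 64/(21*((-76*(-1/1985)))) = 64/(21*(76/1985)) = (64/21)*(1985/76) = 31760/399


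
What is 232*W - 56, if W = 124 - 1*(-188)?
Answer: 72328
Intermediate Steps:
W = 312 (W = 124 + 188 = 312)
232*W - 56 = 232*312 - 56 = 72384 - 56 = 72328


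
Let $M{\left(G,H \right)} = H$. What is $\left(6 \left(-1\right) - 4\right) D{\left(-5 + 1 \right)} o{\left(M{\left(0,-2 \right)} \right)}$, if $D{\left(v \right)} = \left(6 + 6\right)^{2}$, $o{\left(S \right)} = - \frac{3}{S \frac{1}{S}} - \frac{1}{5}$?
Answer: $4608$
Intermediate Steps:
$o{\left(S \right)} = - \frac{16}{5}$ ($o{\left(S \right)} = - \frac{3}{1} - \frac{1}{5} = \left(-3\right) 1 - \frac{1}{5} = -3 - \frac{1}{5} = - \frac{16}{5}$)
$D{\left(v \right)} = 144$ ($D{\left(v \right)} = 12^{2} = 144$)
$\left(6 \left(-1\right) - 4\right) D{\left(-5 + 1 \right)} o{\left(M{\left(0,-2 \right)} \right)} = \left(6 \left(-1\right) - 4\right) 144 \left(- \frac{16}{5}\right) = \left(-6 - 4\right) 144 \left(- \frac{16}{5}\right) = \left(-10\right) 144 \left(- \frac{16}{5}\right) = \left(-1440\right) \left(- \frac{16}{5}\right) = 4608$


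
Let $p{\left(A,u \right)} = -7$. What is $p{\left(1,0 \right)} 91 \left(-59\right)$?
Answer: $37583$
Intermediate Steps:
$p{\left(1,0 \right)} 91 \left(-59\right) = \left(-7\right) 91 \left(-59\right) = \left(-637\right) \left(-59\right) = 37583$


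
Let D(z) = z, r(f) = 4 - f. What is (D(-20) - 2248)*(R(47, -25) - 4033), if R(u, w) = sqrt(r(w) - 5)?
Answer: 9146844 - 4536*sqrt(6) ≈ 9.1357e+6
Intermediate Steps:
R(u, w) = sqrt(-1 - w) (R(u, w) = sqrt((4 - w) - 5) = sqrt(-1 - w))
(D(-20) - 2248)*(R(47, -25) - 4033) = (-20 - 2248)*(sqrt(-1 - 1*(-25)) - 4033) = -2268*(sqrt(-1 + 25) - 4033) = -2268*(sqrt(24) - 4033) = -2268*(2*sqrt(6) - 4033) = -2268*(-4033 + 2*sqrt(6)) = 9146844 - 4536*sqrt(6)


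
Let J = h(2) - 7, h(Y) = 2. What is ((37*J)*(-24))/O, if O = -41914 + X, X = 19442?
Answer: -555/2809 ≈ -0.19758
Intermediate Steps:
J = -5 (J = 2 - 7 = -5)
O = -22472 (O = -41914 + 19442 = -22472)
((37*J)*(-24))/O = ((37*(-5))*(-24))/(-22472) = -185*(-24)*(-1/22472) = 4440*(-1/22472) = -555/2809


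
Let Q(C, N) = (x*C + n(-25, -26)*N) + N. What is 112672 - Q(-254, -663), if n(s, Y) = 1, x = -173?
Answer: 70056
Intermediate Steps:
Q(C, N) = -173*C + 2*N (Q(C, N) = (-173*C + 1*N) + N = (-173*C + N) + N = (N - 173*C) + N = -173*C + 2*N)
112672 - Q(-254, -663) = 112672 - (-173*(-254) + 2*(-663)) = 112672 - (43942 - 1326) = 112672 - 1*42616 = 112672 - 42616 = 70056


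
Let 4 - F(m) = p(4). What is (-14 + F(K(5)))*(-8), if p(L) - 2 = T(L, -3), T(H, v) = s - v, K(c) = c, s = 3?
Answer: 144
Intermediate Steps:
T(H, v) = 3 - v
p(L) = 8 (p(L) = 2 + (3 - 1*(-3)) = 2 + (3 + 3) = 2 + 6 = 8)
F(m) = -4 (F(m) = 4 - 1*8 = 4 - 8 = -4)
(-14 + F(K(5)))*(-8) = (-14 - 4)*(-8) = -18*(-8) = 144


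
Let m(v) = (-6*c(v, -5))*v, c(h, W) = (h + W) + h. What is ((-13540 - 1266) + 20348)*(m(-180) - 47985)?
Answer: -2450589270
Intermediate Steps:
c(h, W) = W + 2*h (c(h, W) = (W + h) + h = W + 2*h)
m(v) = v*(30 - 12*v) (m(v) = (-6*(-5 + 2*v))*v = (30 - 12*v)*v = v*(30 - 12*v))
((-13540 - 1266) + 20348)*(m(-180) - 47985) = ((-13540 - 1266) + 20348)*(6*(-180)*(5 - 2*(-180)) - 47985) = (-14806 + 20348)*(6*(-180)*(5 + 360) - 47985) = 5542*(6*(-180)*365 - 47985) = 5542*(-394200 - 47985) = 5542*(-442185) = -2450589270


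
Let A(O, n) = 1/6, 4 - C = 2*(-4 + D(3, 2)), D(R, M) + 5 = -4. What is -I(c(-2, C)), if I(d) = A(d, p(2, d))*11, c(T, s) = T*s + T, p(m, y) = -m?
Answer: -11/6 ≈ -1.8333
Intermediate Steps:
D(R, M) = -9 (D(R, M) = -5 - 4 = -9)
C = 30 (C = 4 - 2*(-4 - 9) = 4 - 2*(-13) = 4 - 1*(-26) = 4 + 26 = 30)
c(T, s) = T + T*s
A(O, n) = ⅙
I(d) = 11/6 (I(d) = (⅙)*11 = 11/6)
-I(c(-2, C)) = -1*11/6 = -11/6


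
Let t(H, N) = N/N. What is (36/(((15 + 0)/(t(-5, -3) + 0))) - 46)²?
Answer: 47524/25 ≈ 1901.0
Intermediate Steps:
t(H, N) = 1
(36/(((15 + 0)/(t(-5, -3) + 0))) - 46)² = (36/(((15 + 0)/(1 + 0))) - 46)² = (36/((15/1)) - 46)² = (36/((15*1)) - 46)² = (36/15 - 46)² = (36*(1/15) - 46)² = (12/5 - 46)² = (-218/5)² = 47524/25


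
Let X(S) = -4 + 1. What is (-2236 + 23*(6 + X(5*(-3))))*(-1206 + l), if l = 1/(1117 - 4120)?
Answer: 713458943/273 ≈ 2.6134e+6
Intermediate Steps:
X(S) = -3
l = -1/3003 (l = 1/(-3003) = -1/3003 ≈ -0.00033300)
(-2236 + 23*(6 + X(5*(-3))))*(-1206 + l) = (-2236 + 23*(6 - 3))*(-1206 - 1/3003) = (-2236 + 23*3)*(-3621619/3003) = (-2236 + 69)*(-3621619/3003) = -2167*(-3621619/3003) = 713458943/273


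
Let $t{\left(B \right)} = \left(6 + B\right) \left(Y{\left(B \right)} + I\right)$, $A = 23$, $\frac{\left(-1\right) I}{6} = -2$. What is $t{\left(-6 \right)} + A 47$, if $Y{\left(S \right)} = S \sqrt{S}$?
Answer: $1081$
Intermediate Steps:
$I = 12$ ($I = \left(-6\right) \left(-2\right) = 12$)
$Y{\left(S \right)} = S^{\frac{3}{2}}$
$t{\left(B \right)} = \left(6 + B\right) \left(12 + B^{\frac{3}{2}}\right)$ ($t{\left(B \right)} = \left(6 + B\right) \left(B^{\frac{3}{2}} + 12\right) = \left(6 + B\right) \left(12 + B^{\frac{3}{2}}\right)$)
$t{\left(-6 \right)} + A 47 = \left(72 + \left(-6\right)^{\frac{5}{2}} + 6 \left(-6\right)^{\frac{3}{2}} + 12 \left(-6\right)\right) + 23 \cdot 47 = \left(72 + 36 i \sqrt{6} + 6 \left(- 6 i \sqrt{6}\right) - 72\right) + 1081 = \left(72 + 36 i \sqrt{6} - 36 i \sqrt{6} - 72\right) + 1081 = 0 + 1081 = 1081$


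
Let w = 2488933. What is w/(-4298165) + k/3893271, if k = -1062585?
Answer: -4752418775456/5577973715905 ≈ -0.85200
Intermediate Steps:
w/(-4298165) + k/3893271 = 2488933/(-4298165) - 1062585/3893271 = 2488933*(-1/4298165) - 1062585*1/3893271 = -2488933/4298165 - 354195/1297757 = -4752418775456/5577973715905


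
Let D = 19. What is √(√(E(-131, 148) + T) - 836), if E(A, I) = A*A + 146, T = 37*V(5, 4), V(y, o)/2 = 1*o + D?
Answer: √(-836 + √19009) ≈ 26.422*I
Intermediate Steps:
V(y, o) = 38 + 2*o (V(y, o) = 2*(1*o + 19) = 2*(o + 19) = 2*(19 + o) = 38 + 2*o)
T = 1702 (T = 37*(38 + 2*4) = 37*(38 + 8) = 37*46 = 1702)
E(A, I) = 146 + A² (E(A, I) = A² + 146 = 146 + A²)
√(√(E(-131, 148) + T) - 836) = √(√((146 + (-131)²) + 1702) - 836) = √(√((146 + 17161) + 1702) - 836) = √(√(17307 + 1702) - 836) = √(√19009 - 836) = √(-836 + √19009)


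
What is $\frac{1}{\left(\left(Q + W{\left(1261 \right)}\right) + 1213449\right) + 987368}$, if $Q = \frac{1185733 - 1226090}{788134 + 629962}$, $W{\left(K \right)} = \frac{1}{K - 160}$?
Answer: $\frac{1561323696}{3436187689644671} \approx 4.5438 \cdot 10^{-7}$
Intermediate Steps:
$W{\left(K \right)} = \frac{1}{-160 + K}$
$Q = - \frac{40357}{1418096} \approx -0.028459$
$\frac{1}{\left(\left(Q + W{\left(1261 \right)}\right) + 1213449\right) + 987368} = \frac{1}{\left(\left(- \frac{40357}{1418096} + \frac{1}{-160 + 1261}\right) + 1213449\right) + 987368} = \frac{1}{\left(\left(- \frac{40357}{1418096} + \frac{1}{1101}\right) + 1213449\right) + 987368} = \frac{1}{\left(- \frac{43014961}{1561323696} + 1213449\right) + 987368} = \frac{1}{\frac{1894586634572543}{1561323696} + 987368} = \frac{1}{\frac{3436187689644671}{1561323696}} = \frac{1561323696}{3436187689644671}$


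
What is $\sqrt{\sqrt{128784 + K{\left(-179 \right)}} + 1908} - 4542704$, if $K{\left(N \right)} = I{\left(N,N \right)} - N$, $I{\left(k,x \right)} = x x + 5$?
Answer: $-4542704 + \sqrt{1908 + \sqrt{161009}} \approx -4.5427 \cdot 10^{6}$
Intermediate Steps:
$I{\left(k,x \right)} = 5 + x^{2}$ ($I{\left(k,x \right)} = x^{2} + 5 = 5 + x^{2}$)
$K{\left(N \right)} = 5 + N^{2} - N$ ($K{\left(N \right)} = \left(5 + N^{2}\right) - N = 5 + N^{2} - N$)
$\sqrt{\sqrt{128784 + K{\left(-179 \right)}} + 1908} - 4542704 = \sqrt{\sqrt{128784 + \left(5 + \left(-179\right)^{2} - -179\right)} + 1908} - 4542704 = \sqrt{\sqrt{128784 + \left(5 + 32041 + 179\right)} + 1908} - 4542704 = \sqrt{\sqrt{128784 + 32225} + 1908} - 4542704 = \sqrt{\sqrt{161009} + 1908} - 4542704 = \sqrt{1908 + \sqrt{161009}} - 4542704 = -4542704 + \sqrt{1908 + \sqrt{161009}}$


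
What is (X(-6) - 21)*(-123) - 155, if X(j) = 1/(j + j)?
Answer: 9753/4 ≈ 2438.3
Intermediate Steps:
X(j) = 1/(2*j)
(X(-6) - 21)*(-123) - 155 = ((½)/(-6) - 21)*(-123) - 155 = ((½)*(-⅙) - 21)*(-123) - 155 = (-1/12 - 21)*(-123) - 155 = -253/12*(-123) - 155 = 10373/4 - 155 = 9753/4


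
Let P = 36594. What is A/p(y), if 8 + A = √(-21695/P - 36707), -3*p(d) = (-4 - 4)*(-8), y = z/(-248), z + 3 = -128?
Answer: 3/8 - I*√5461766937098/260224 ≈ 0.375 - 8.9809*I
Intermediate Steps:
z = -131 (z = -3 - 128 = -131)
y = 131/248 (y = -131/(-248) = -131*(-1/248) = 131/248 ≈ 0.52823)
p(d) = -64/3 (p(d) = -(-4 - 4)*(-8)/3 = -(-8)*(-8)/3 = -⅓*64 = -64/3)
A = -8 + I*√5461766937098/12198 (A = -8 + √(-21695/36594 - 36707) = -8 + √(-1343277653/36594) = -8 + I*√5461766937098/12198 ≈ -8.0 + 191.59*I)
A/p(y) = (-8 + I*√5461766937098/12198)/(-64/3) = (-8 + I*√5461766937098/12198)*(-3/64) = 3/8 - I*√5461766937098/260224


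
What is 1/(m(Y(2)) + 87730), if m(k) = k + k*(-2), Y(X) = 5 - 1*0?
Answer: 1/87725 ≈ 1.1399e-5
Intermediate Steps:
Y(X) = 5 (Y(X) = 5 + 0 = 5)
m(k) = -k (m(k) = k - 2*k = -k)
1/(m(Y(2)) + 87730) = 1/(-1*5 + 87730) = 1/(-5 + 87730) = 1/87725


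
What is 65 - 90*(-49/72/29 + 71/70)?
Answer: -19629/812 ≈ -24.174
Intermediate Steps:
65 - 90*(-49/72/29 + 71/70) = 65 - 90*(-49*1/72*(1/29) + 71*(1/70)) = 65 - 90*(-49/72*1/29 + 71/70) = 65 - 90*(-49/2088 + 71/70) = 65 - 90*72409/73080 = 65 - 72409/812 = -19629/812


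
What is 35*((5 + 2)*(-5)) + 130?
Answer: -1095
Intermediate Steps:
35*((5 + 2)*(-5)) + 130 = 35*(7*(-5)) + 130 = 35*(-35) + 130 = -1225 + 130 = -1095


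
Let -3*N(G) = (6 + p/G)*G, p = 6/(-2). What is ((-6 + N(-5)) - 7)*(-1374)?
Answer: 2748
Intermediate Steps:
p = -3 (p = 6*(-½) = -3)
N(G) = -G*(6 - 3/G)/3 (N(G) = -(6 - 3/G)*G/3 = -G*(6 - 3/G)/3)
((-6 + N(-5)) - 7)*(-1374) = ((-6 + (1 - 2*(-5))) - 7)*(-1374) = ((-6 + (1 + 10)) - 7)*(-1374) = ((-6 + 11) - 7)*(-1374) = (5 - 7)*(-1374) = -2*(-1374) = 2748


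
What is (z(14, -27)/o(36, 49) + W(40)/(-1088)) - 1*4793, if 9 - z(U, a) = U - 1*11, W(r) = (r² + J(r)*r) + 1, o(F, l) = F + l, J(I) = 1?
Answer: -26081741/5440 ≈ -4794.4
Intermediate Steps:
W(r) = 1 + r + r² (W(r) = (r² + 1*r) + 1 = (r² + r) + 1 = (r + r²) + 1 = 1 + r + r²)
z(U, a) = 20 - U (z(U, a) = 9 - (U - 1*11) = 9 - (U - 11) = 9 - (-11 + U) = 9 + (11 - U) = 20 - U)
(z(14, -27)/o(36, 49) + W(40)/(-1088)) - 1*4793 = ((20 - 1*14)/(36 + 49) + (1 + 40 + 40²)/(-1088)) - 1*4793 = ((20 - 14)/85 + (1 + 40 + 1600)*(-1/1088)) - 4793 = (6*(1/85) + 1641*(-1/1088)) - 4793 = (6/85 - 1641/1088) - 4793 = -7821/5440 - 4793 = -26081741/5440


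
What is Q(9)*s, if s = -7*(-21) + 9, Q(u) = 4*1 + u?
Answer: 2028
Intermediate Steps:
Q(u) = 4 + u
s = 156 (s = 147 + 9 = 156)
Q(9)*s = (4 + 9)*156 = 13*156 = 2028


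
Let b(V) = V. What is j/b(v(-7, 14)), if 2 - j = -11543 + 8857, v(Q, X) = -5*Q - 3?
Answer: 84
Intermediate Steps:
v(Q, X) = -3 - 5*Q
j = 2688 (j = 2 - (-11543 + 8857) = 2 - 1*(-2686) = 2 + 2686 = 2688)
j/b(v(-7, 14)) = 2688/(-3 - 5*(-7)) = 2688/(-3 + 35) = 2688/32 = 2688*(1/32) = 84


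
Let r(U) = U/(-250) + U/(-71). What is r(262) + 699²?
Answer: 4336291824/8875 ≈ 4.8860e+5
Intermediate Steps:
r(U) = -321*U/17750 (r(U) = U*(-1/250) + U*(-1/71) = -U/250 - U/71 = -321*U/17750)
r(262) + 699² = -321/17750*262 + 699² = -42051/8875 + 488601 = 4336291824/8875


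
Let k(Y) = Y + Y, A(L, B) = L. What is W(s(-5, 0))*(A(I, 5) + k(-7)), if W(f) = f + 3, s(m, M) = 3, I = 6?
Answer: -48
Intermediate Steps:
W(f) = 3 + f
k(Y) = 2*Y
W(s(-5, 0))*(A(I, 5) + k(-7)) = (3 + 3)*(6 + 2*(-7)) = 6*(6 - 14) = 6*(-8) = -48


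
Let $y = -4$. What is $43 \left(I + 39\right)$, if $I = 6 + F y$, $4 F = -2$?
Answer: $2021$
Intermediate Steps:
$F = - \frac{1}{2}$ ($F = \frac{1}{4} \left(-2\right) = - \frac{1}{2} \approx -0.5$)
$I = 8$ ($I = 6 - -2 = 6 + 2 = 8$)
$43 \left(I + 39\right) = 43 \left(8 + 39\right) = 43 \cdot 47 = 2021$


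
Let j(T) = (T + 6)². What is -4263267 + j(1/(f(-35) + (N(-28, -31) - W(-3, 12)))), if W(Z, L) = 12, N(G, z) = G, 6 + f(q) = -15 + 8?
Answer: -11975416514/2809 ≈ -4.2632e+6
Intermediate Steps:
f(q) = -13 (f(q) = -6 + (-15 + 8) = -6 - 7 = -13)
j(T) = (6 + T)²
-4263267 + j(1/(f(-35) + (N(-28, -31) - W(-3, 12)))) = -4263267 + (6 + 1/(-13 + (-28 - 1*12)))² = -4263267 + (6 + 1/(-13 + (-28 - 12)))² = -4263267 + (6 + 1/(-13 - 40))² = -4263267 + (6 + 1/(-53))² = -4263267 + (6 - 1/53)² = -4263267 + (317/53)² = -4263267 + 100489/2809 = -11975416514/2809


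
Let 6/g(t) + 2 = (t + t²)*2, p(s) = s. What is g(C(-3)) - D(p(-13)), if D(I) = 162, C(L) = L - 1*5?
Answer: -8907/55 ≈ -161.95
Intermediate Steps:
C(L) = -5 + L (C(L) = L - 5 = -5 + L)
g(t) = 6/(-2 + 2*t + 2*t²) (g(t) = 6/(-2 + (t + t²)*2) = 6/(-2 + (2*t + 2*t²)) = 6/(-2 + 2*t + 2*t²))
g(C(-3)) - D(p(-13)) = 3/(-1 + (-5 - 3) + (-5 - 3)²) - 1*162 = 3/(-1 - 8 + (-8)²) - 162 = 3/(-1 - 8 + 64) - 162 = 3/55 - 162 = -8907/55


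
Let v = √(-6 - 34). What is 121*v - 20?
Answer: -20 + 242*I*√10 ≈ -20.0 + 765.27*I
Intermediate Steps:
v = 2*I*√10 (v = √(-40) = 2*I*√10 ≈ 6.3246*I)
121*v - 20 = 121*(2*I*√10) - 20 = 242*I*√10 - 20 = -20 + 242*I*√10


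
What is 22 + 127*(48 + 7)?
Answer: 7007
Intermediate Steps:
22 + 127*(48 + 7) = 22 + 127*55 = 22 + 6985 = 7007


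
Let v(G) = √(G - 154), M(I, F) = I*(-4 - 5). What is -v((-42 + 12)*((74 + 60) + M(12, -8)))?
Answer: -I*√934 ≈ -30.561*I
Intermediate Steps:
M(I, F) = -9*I (M(I, F) = I*(-9) = -9*I)
v(G) = √(-154 + G)
-v((-42 + 12)*((74 + 60) + M(12, -8))) = -√(-154 + (-42 + 12)*((74 + 60) - 9*12)) = -√(-154 - 30*(134 - 108)) = -√(-154 - 30*26) = -√(-154 - 780) = -√(-934) = -I*√934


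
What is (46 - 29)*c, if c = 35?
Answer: 595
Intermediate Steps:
(46 - 29)*c = (46 - 29)*35 = 17*35 = 595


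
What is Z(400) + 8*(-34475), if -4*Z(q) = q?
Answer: -275900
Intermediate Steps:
Z(q) = -q/4
Z(400) + 8*(-34475) = -¼*400 + 8*(-34475) = -100 - 275800 = -275900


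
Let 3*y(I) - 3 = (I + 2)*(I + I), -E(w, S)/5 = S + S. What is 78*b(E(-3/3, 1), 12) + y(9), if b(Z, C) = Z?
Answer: -713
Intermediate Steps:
E(w, S) = -10*S (E(w, S) = -5*(S + S) = -10*S)
y(I) = 1 + 2*I*(2 + I)/3 (y(I) = 1 + ((I + 2)*(I + I))/3 = 1 + ((2 + I)*(2*I))/3 = 1 + (2*I*(2 + I))/3 = 1 + 2*I*(2 + I)/3)
78*b(E(-3/3, 1), 12) + y(9) = 78*(-10*1) + (1 + (⅔)*9² + (4/3)*9) = 78*(-10) + (1 + (⅔)*81 + 12) = -780 + (1 + 54 + 12) = -780 + 67 = -713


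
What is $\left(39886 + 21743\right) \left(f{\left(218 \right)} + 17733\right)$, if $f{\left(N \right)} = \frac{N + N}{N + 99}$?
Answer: $\frac{346465727313}{317} \approx 1.093 \cdot 10^{9}$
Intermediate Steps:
$f{\left(N \right)} = \frac{2 N}{99 + N}$
$\left(39886 + 21743\right) \left(f{\left(218 \right)} + 17733\right) = \left(39886 + 21743\right) \left(2 \cdot 218 \frac{1}{99 + 218} + 17733\right) = 61629 \left(2 \cdot 218 \cdot \frac{1}{317} + 17733\right) = 61629 \left(\frac{436}{317} + 17733\right) = 61629 \cdot \frac{5621797}{317} = \frac{346465727313}{317}$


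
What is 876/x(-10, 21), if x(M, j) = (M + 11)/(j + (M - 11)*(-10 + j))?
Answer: -183960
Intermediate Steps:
x(M, j) = (11 + M)/(j + (-11 + M)*(-10 + j))
876/x(-10, 21) = 876/(((11 - 10)/(110 - 10*(-10) - 10*21 - 10*21))) = 876/((1/(110 + 100 - 210 - 210))) = 876/((1/(-210))) = 876/((-1/210*1)) = 876/(-1/210) = 876*(-210) = -183960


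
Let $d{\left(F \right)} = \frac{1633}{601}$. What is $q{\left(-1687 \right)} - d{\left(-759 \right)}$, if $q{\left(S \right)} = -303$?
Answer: $- \frac{183736}{601} \approx -305.72$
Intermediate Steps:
$d{\left(F \right)} = \frac{1633}{601}$ ($d{\left(F \right)} = 1633 \cdot \frac{1}{601} = \frac{1633}{601}$)
$q{\left(-1687 \right)} - d{\left(-759 \right)} = -303 - \frac{1633}{601} = - \frac{183736}{601}$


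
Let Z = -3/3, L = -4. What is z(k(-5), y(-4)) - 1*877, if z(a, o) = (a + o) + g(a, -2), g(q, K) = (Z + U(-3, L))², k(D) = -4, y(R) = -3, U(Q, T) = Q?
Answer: -868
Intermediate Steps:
Z = -1 (Z = -3*⅓ = -1)
g(q, K) = 16 (g(q, K) = (-1 - 3)² = (-4)² = 16)
z(a, o) = 16 + a + o (z(a, o) = (a + o) + 16 = 16 + a + o)
z(k(-5), y(-4)) - 1*877 = (16 - 4 - 3) - 1*877 = 9 - 877 = -868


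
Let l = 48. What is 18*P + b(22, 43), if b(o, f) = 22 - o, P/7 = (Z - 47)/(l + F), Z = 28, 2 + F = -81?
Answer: 342/5 ≈ 68.400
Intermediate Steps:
F = -83 (F = -2 - 81 = -83)
P = 19/5 (P = 7*((28 - 47)/(48 - 83)) = 7*(-19/(-35)) = 7*(-19*(-1/35)) = 7*(19/35) = 19/5 ≈ 3.8000)
18*P + b(22, 43) = 18*(19/5) + (22 - 1*22) = 342/5 + (22 - 22) = 342/5 + 0 = 342/5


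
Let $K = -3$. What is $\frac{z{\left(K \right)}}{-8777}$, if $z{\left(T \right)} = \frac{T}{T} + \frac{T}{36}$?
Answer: $- \frac{11}{105324} \approx -0.00010444$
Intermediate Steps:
$z{\left(T \right)} = 1 + \frac{T}{36}$ ($z{\left(T \right)} = 1 + T \frac{1}{36} = 1 + \frac{T}{36}$)
$\frac{z{\left(K \right)}}{-8777} = \frac{1 + \frac{1}{36} \left(-3\right)}{-8777} = \left(1 - \frac{1}{12}\right) \left(- \frac{1}{8777}\right) = \frac{11}{12} \left(- \frac{1}{8777}\right) = - \frac{11}{105324}$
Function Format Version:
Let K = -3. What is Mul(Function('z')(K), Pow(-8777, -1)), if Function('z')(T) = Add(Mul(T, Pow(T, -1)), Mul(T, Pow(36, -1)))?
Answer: Rational(-11, 105324) ≈ -0.00010444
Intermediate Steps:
Function('z')(T) = Add(1, Mul(Rational(1, 36), T)) (Function('z')(T) = Add(1, Mul(T, Rational(1, 36))) = Add(1, Mul(Rational(1, 36), T)))
Mul(Function('z')(K), Pow(-8777, -1)) = Mul(Add(1, Mul(Rational(1, 36), -3)), Pow(-8777, -1)) = Mul(Add(1, Rational(-1, 12)), Rational(-1, 8777)) = Mul(Rational(11, 12), Rational(-1, 8777)) = Rational(-11, 105324)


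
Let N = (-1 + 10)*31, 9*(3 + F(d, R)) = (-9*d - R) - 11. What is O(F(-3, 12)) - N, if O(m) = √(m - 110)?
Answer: -279 + I*√1013/3 ≈ -279.0 + 10.609*I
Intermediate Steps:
F(d, R) = -38/9 - d - R/9 (F(d, R) = -3 + ((-9*d - R) - 11)/9 = -3 + ((-R - 9*d) - 11)/9 = -3 + (-11 - R - 9*d)/9 = -3 + (-11/9 - d - R/9) = -38/9 - d - R/9)
O(m) = √(-110 + m)
N = 279 (N = 9*31 = 279)
O(F(-3, 12)) - N = √(-110 + (-38/9 - 1*(-3) - ⅑*12)) - 1*279 = √(-110 + (-38/9 + 3 - 4/3)) - 279 = √(-110 - 23/9) - 279 = √(-1013/9) - 279 = I*√1013/3 - 279 = -279 + I*√1013/3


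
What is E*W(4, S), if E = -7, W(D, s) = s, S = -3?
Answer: 21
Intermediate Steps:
E*W(4, S) = -7*(-3) = 21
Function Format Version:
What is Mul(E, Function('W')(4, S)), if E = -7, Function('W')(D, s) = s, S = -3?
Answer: 21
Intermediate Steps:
Mul(E, Function('W')(4, S)) = Mul(-7, -3) = 21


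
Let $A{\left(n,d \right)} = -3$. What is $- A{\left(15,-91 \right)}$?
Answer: $3$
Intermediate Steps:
$- A{\left(15,-91 \right)} = \left(-1\right) \left(-3\right) = 3$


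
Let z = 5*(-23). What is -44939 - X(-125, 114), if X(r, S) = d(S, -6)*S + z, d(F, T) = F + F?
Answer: -70816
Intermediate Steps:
d(F, T) = 2*F
z = -115
X(r, S) = -115 + 2*S² (X(r, S) = (2*S)*S - 115 = 2*S² - 115 = -115 + 2*S²)
-44939 - X(-125, 114) = -44939 - (-115 + 2*114²) = -44939 - (-115 + 2*12996) = -44939 - (-115 + 25992) = -44939 - 1*25877 = -44939 - 25877 = -70816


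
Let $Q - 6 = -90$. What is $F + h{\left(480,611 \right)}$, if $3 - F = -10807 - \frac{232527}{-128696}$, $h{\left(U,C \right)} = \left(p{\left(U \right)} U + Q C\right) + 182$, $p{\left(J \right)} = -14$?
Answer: $- \frac{6055636719}{128696} \approx -47054.0$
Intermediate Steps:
$Q = -84$ ($Q = 6 - 90 = -84$)
$h{\left(U,C \right)} = 182 - 84 C - 14 U$ ($h{\left(U,C \right)} = \left(- 14 U - 84 C\right) + 182 = \left(- 84 C - 14 U\right) + 182 = 182 - 84 C - 14 U$)
$F = \frac{1390971233}{128696}$ ($F = 3 - \left(-10807 - \frac{232527}{-128696}\right) = 3 - \left(-10807 - - \frac{232527}{128696}\right) = 3 - \left(-10807 + \frac{232527}{128696}\right) = 3 - - \frac{1390585145}{128696} = 3 + \frac{1390585145}{128696} = \frac{1390971233}{128696} \approx 10808.0$)
$F + h{\left(480,611 \right)} = \frac{1390971233}{128696} - 57862 = - \frac{6055636719}{128696}$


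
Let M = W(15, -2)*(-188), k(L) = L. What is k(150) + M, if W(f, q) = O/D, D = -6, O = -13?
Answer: -772/3 ≈ -257.33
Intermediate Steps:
W(f, q) = 13/6 (W(f, q) = -13/(-6) = -13*(-⅙) = 13/6)
M = -1222/3 (M = (13/6)*(-188) = -1222/3 ≈ -407.33)
k(150) + M = 150 - 1222/3 = -772/3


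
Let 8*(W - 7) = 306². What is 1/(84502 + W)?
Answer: 2/192427 ≈ 1.0394e-5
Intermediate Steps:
W = 23423/2 (W = 7 + (⅛)*306² = 7 + (⅛)*93636 = 7 + 23409/2 = 23423/2 ≈ 11712.)
1/(84502 + W) = 1/(84502 + 23423/2) = 1/(192427/2) = 2/192427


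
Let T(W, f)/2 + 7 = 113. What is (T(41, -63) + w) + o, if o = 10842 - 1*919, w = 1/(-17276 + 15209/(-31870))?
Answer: 5580344437545/550601329 ≈ 10135.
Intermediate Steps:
T(W, f) = 212 (T(W, f) = -14 + 2*113 = -14 + 226 = 212)
w = -31870/550601329 (w = 1/(-17276 + 15209*(-1/31870)) = 1/(-17276 - 15209/31870) = 1/(-550601329/31870) = -31870/550601329 ≈ -5.7882e-5)
o = 9923 (o = 10842 - 919 = 9923)
(T(41, -63) + w) + o = (212 - 31870/550601329) + 9923 = 116727449878/550601329 + 9923 = 5580344437545/550601329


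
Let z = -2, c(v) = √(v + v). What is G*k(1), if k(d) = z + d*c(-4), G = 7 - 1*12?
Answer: 10 - 10*I*√2 ≈ 10.0 - 14.142*I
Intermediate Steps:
c(v) = √2*√v (c(v) = √(2*v) = √2*√v)
G = -5 (G = 7 - 12 = -5)
k(d) = -2 + 2*I*d*√2 (k(d) = -2 + d*(√2*√(-4)) = -2 + d*(√2*(2*I)) = -2 + d*(2*I*√2) = -2 + 2*I*d*√2)
G*k(1) = -5*(-2 + 2*I*1*√2) = -5*(-2 + 2*I*√2) = 10 - 10*I*√2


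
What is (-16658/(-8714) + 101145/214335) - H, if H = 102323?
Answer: -579108392777/5659743 ≈ -1.0232e+5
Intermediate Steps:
(-16658/(-8714) + 101145/214335) - H = (-16658/(-8714) + 101145/214335) - 1*102323 = (-16658*(-1/8714) + 101145*(1/214335)) - 102323 = (8329/4357 + 613/1299) - 102323 = 13490212/5659743 - 102323 = -579108392777/5659743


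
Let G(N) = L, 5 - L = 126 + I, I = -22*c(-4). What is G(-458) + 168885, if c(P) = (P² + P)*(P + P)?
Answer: 166652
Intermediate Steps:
c(P) = 2*P*(P + P²) (c(P) = (P + P²)*(2*P) = 2*P*(P + P²))
I = 2112 (I = -44*(-4)²*(1 - 4) = -44*16*(-3) = -22*(-96) = 2112)
L = -2233 (L = 5 - (126 + 2112) = 5 - 1*2238 = 5 - 2238 = -2233)
G(N) = -2233
G(-458) + 168885 = -2233 + 168885 = 166652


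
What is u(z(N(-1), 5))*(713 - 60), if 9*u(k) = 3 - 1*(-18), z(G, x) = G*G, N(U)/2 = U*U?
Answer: 4571/3 ≈ 1523.7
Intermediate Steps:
N(U) = 2*U**2 (N(U) = 2*(U*U) = 2*U**2)
z(G, x) = G**2
u(k) = 7/3 (u(k) = (3 - 1*(-18))/9 = (3 + 18)/9 = (1/9)*21 = 7/3)
u(z(N(-1), 5))*(713 - 60) = 7*(713 - 60)/3 = (7/3)*653 = 4571/3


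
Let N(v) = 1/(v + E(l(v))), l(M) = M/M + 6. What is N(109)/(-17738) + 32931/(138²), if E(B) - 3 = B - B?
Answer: 1817293047/1050941024 ≈ 1.7292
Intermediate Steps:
l(M) = 7 (l(M) = 1 + 6 = 7)
E(B) = 3 (E(B) = 3 + (B - B) = 3 + 0 = 3)
N(v) = 1/(3 + v) (N(v) = 1/(v + 3) = 1/(3 + v))
N(109)/(-17738) + 32931/(138²) = 1/((3 + 109)*(-17738)) + 32931/(138²) = -1/17738/112 + 32931/19044 = (1/112)*(-1/17738) + 32931*(1/19044) = -1/1986656 + 3659/2116 = 1817293047/1050941024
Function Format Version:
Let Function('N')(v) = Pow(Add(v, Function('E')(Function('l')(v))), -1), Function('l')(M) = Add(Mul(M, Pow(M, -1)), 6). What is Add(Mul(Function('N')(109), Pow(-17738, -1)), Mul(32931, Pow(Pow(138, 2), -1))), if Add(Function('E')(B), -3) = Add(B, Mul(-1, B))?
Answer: Rational(1817293047, 1050941024) ≈ 1.7292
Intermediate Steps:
Function('l')(M) = 7 (Function('l')(M) = Add(1, 6) = 7)
Function('E')(B) = 3 (Function('E')(B) = Add(3, Add(B, Mul(-1, B))) = Add(3, 0) = 3)
Function('N')(v) = Pow(Add(3, v), -1) (Function('N')(v) = Pow(Add(v, 3), -1) = Pow(Add(3, v), -1))
Add(Mul(Function('N')(109), Pow(-17738, -1)), Mul(32931, Pow(Pow(138, 2), -1))) = Add(Mul(Pow(Add(3, 109), -1), Pow(-17738, -1)), Mul(32931, Pow(Pow(138, 2), -1))) = Add(Mul(Pow(112, -1), Rational(-1, 17738)), Mul(32931, Pow(19044, -1))) = Add(Mul(Rational(1, 112), Rational(-1, 17738)), Mul(32931, Rational(1, 19044))) = Add(Rational(-1, 1986656), Rational(3659, 2116)) = Rational(1817293047, 1050941024)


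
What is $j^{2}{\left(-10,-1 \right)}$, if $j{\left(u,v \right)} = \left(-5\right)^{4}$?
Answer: $390625$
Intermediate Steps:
$j{\left(u,v \right)} = 625$
$j^{2}{\left(-10,-1 \right)} = 625^{2} = 390625$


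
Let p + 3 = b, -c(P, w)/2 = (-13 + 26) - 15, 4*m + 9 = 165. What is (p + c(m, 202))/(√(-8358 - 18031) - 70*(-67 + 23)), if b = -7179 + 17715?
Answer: 2950360/864799 - 10537*I*√26389/9512789 ≈ 3.4116 - 0.17994*I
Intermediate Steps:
m = 39 (m = -9/4 + (¼)*165 = -9/4 + 165/4 = 39)
c(P, w) = 4 (c(P, w) = -2*((-13 + 26) - 15) = -2*(13 - 15) = -2*(-2) = 4)
b = 10536
p = 10533 (p = -3 + 10536 = 10533)
(p + c(m, 202))/(√(-8358 - 18031) - 70*(-67 + 23)) = (10533 + 4)/(√(-8358 - 18031) - 70*(-67 + 23)) = 10537/(√(-26389) - 70*(-44)) = 10537/(I*√26389 + 3080) = 10537/(3080 + I*√26389)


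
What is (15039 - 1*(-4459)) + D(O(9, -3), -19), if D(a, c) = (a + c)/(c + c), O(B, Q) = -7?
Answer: 370475/19 ≈ 19499.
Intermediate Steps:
D(a, c) = (a + c)/(2*c) (D(a, c) = (a + c)/((2*c)) = (a + c)*(1/(2*c)) = (a + c)/(2*c))
(15039 - 1*(-4459)) + D(O(9, -3), -19) = (15039 - 1*(-4459)) + (½)*(-7 - 19)/(-19) = (15039 + 4459) + (½)*(-1/19)*(-26) = 19498 + 13/19 = 370475/19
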